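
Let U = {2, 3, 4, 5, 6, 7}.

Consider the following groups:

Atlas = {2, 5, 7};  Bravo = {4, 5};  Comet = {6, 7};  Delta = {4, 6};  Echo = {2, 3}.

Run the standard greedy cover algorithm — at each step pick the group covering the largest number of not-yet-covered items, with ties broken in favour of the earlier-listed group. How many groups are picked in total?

3

Greedy: pick Atlas (covers 3 new) → pick Delta (covers 2 new) → pick Echo (covers 1 new). Total picks: 3.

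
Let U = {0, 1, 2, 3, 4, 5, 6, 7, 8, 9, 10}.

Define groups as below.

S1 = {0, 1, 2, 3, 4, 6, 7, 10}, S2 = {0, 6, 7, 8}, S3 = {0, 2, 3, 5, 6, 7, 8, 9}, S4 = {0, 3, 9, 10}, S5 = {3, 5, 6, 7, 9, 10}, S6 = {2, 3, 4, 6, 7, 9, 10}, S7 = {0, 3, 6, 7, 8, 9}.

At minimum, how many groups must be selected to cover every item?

2

Take {S1, S3}. Their union is {0, 1, 2, 3, 4, 5, 6, 7, 8, 9, 10}, which is all 11 items.
No single group has all 11 items (the largest, S1, has 8), so 2 is optimal.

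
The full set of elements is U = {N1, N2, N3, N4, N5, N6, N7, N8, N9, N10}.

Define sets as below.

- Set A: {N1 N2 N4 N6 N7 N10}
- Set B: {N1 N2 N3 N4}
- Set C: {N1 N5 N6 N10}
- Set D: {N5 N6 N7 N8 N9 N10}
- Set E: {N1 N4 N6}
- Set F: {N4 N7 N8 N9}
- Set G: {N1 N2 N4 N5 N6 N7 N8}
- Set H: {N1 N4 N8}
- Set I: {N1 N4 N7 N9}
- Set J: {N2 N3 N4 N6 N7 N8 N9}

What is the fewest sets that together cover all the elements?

Take {B, D}. Their union is {N1, N2, N3, N4, N5, N6, N7, N8, N9, N10}, which is all 10 elements.
No single set has all 10 elements (the largest, G, has 7), so 2 is optimal.

2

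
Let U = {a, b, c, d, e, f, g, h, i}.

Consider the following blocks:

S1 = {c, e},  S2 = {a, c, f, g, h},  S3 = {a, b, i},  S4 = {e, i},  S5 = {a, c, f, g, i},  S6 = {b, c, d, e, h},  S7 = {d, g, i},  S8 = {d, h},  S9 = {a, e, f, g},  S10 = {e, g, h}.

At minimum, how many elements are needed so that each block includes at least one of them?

The 3 elements {a, d, e} hit every block.
The blocks S1, S3, S8 are pairwise disjoint, so any hitting set needs a separate element for each — at least 3. Hence 3 is optimal.

3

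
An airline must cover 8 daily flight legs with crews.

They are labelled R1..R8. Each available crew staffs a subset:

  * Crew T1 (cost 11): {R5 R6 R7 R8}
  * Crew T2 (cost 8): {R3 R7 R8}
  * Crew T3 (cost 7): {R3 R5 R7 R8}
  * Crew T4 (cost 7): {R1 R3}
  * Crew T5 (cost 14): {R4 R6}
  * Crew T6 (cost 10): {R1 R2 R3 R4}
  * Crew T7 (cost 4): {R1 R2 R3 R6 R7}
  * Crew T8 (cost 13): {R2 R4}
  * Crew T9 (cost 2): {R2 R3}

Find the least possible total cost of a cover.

21

T3, T6, T7 together cover every leg (T3 ∪ T6 ∪ T7 = {R1, R2, R3, R4, R5, R6, R7, R8}); total cost 7 + 10 + 4 = 21.
No covering selection has total cost below 21.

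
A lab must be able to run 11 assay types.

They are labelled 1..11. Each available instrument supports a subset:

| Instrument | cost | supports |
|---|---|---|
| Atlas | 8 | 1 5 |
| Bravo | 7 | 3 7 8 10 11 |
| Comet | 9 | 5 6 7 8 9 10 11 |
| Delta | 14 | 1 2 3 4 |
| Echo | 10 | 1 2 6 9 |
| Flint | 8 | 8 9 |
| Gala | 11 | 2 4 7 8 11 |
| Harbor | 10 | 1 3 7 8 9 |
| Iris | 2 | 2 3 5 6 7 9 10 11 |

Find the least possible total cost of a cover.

21

Atlas, Gala, Iris together cover every assay (Atlas ∪ Gala ∪ Iris = {1, 2, 3, 4, 5, 6, 7, 8, 9, 10, 11}); total cost 8 + 11 + 2 = 21.
The greedy pick Iris, Harbor, Gala costs 23; no covering selection beats 21.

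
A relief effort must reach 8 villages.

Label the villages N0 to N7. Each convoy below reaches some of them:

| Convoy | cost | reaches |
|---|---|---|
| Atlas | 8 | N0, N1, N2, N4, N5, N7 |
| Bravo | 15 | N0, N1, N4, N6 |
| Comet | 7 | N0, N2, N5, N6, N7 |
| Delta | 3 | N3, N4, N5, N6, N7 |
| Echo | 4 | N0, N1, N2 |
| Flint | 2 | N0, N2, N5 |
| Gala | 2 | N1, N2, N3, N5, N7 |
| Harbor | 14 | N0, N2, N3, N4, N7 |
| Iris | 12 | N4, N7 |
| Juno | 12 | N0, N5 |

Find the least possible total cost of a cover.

7

Delta, Flint, Gala together cover every village (Delta ∪ Flint ∪ Gala = {N0, N1, N2, N3, N4, N5, N6, N7}); total cost 3 + 2 + 2 = 7.
No covering selection has total cost below 7.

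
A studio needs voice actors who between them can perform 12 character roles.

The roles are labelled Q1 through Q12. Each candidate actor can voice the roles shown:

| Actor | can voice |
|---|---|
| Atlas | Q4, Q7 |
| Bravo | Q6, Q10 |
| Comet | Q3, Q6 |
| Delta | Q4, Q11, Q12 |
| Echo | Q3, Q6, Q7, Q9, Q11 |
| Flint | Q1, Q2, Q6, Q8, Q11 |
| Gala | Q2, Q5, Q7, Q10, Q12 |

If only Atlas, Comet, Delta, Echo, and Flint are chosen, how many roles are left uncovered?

Union of Atlas, Comet, Delta, Echo, Flint = {Q1, Q2, Q3, Q4, Q6, Q7, Q8, Q9, Q11, Q12}.
Not covered: Q5, Q10 — 2 roles.

2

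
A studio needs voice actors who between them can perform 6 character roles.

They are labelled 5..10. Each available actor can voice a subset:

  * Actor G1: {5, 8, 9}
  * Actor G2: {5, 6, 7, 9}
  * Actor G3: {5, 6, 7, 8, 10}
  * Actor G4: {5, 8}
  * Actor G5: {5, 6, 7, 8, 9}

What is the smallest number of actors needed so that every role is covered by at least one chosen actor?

Take {G3, G5}. Their union is {5, 6, 7, 8, 9, 10}, which is all 6 roles.
No single actor has all 6 roles (the largest, G3, has 5), so 2 is optimal.

2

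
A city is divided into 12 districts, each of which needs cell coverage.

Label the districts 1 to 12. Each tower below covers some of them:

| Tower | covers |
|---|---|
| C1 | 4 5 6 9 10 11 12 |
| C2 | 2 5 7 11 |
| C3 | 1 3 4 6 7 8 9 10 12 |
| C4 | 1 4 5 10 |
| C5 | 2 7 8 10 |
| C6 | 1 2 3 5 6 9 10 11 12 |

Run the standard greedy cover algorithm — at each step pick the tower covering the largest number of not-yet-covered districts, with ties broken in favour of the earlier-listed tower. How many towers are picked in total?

Greedy: pick C3 (covers 9 new) → pick C2 (covers 3 new). Total picks: 2.

2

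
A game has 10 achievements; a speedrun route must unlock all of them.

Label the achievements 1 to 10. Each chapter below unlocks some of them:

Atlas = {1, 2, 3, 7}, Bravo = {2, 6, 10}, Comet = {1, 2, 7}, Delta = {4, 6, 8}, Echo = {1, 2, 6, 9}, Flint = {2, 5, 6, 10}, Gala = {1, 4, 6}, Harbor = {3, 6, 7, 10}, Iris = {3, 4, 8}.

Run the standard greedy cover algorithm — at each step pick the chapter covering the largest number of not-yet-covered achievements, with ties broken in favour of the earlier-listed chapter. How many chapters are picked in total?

Greedy: pick Atlas (covers 4 new) → pick Delta (covers 3 new) → pick Flint (covers 2 new) → pick Echo (covers 1 new). Total picks: 4.

4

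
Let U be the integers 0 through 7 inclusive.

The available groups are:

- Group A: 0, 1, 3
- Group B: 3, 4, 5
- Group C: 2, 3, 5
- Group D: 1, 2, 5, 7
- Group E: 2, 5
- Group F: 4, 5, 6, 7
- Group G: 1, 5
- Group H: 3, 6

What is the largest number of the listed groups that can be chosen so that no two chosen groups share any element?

D, H are pairwise disjoint (D={1,2,5,7}; H={3,6}).
Every remaining group overlaps one of these, and no 3 of the listed groups are pairwise disjoint, so 2 is the maximum.

2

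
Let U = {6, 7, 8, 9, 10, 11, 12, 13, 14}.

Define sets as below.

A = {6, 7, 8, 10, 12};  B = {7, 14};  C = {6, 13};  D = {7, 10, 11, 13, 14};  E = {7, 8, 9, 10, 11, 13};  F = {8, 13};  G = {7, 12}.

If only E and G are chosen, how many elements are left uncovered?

2

Union of E, G = {7, 8, 9, 10, 11, 12, 13}.
Not covered: 6, 14 — 2 elements.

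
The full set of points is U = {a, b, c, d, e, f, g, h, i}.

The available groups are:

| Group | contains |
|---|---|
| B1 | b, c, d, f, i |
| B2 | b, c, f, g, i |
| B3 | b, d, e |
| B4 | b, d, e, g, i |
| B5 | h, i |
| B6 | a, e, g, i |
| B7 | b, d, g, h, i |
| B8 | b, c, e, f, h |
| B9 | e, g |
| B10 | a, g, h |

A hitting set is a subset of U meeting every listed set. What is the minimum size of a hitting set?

T = {d, g, h} meets every group (each contains at least one member of T), and |T| = 3.
No choice of 2 points meets every group, so 3 is the minimum.

3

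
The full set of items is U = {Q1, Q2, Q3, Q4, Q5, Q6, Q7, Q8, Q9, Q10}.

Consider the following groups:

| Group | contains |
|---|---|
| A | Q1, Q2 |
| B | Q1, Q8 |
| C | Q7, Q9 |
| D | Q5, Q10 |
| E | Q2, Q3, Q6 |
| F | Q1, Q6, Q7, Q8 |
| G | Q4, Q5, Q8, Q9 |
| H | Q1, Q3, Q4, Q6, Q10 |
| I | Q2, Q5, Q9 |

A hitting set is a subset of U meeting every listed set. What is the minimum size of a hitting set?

4

Take T = {Q1, Q2, Q9, Q10}. Each listed group contains at least one of these, so T is a hitting set of size 4.
The groups B, C, D, E are pairwise disjoint, so any hitting set needs a separate item for each — at least 4. Hence 4 is optimal.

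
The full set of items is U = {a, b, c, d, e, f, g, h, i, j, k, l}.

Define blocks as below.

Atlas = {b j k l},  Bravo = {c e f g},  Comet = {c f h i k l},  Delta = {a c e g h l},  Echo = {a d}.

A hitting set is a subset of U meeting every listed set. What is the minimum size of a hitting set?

3

The 3 items {c, d, j} hit every block.
The blocks Atlas, Bravo, Echo are pairwise disjoint, so any hitting set needs a separate item for each — at least 3. Hence 3 is optimal.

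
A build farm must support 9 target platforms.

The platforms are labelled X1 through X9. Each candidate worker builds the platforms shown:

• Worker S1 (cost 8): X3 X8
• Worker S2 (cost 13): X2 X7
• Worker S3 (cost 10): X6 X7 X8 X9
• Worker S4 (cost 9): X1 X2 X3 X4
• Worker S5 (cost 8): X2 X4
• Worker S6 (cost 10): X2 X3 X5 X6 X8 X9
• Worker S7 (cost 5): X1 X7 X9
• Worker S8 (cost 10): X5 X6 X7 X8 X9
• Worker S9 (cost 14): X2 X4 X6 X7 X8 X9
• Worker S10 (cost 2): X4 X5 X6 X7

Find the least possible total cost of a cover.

S6, S7, S10 together cover every platform (S6 ∪ S7 ∪ S10 = {X1, X2, X3, X4, X5, X6, X7, X8, X9}); total cost 10 + 5 + 2 = 17.
No covering selection has total cost below 17.

17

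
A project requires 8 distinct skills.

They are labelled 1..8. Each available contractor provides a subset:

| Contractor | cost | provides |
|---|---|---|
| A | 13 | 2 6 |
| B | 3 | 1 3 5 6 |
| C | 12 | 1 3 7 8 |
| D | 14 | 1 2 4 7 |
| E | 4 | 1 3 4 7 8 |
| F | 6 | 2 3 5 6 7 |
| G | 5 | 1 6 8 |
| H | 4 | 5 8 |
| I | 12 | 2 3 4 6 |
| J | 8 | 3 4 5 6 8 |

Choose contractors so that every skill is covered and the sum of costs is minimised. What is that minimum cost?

10

E, F together cover every skill (E ∪ F = {1, 2, 3, 4, 5, 6, 7, 8}); total cost 4 + 6 = 10.
The greedy pick B, E, F costs 13; no covering selection beats 10.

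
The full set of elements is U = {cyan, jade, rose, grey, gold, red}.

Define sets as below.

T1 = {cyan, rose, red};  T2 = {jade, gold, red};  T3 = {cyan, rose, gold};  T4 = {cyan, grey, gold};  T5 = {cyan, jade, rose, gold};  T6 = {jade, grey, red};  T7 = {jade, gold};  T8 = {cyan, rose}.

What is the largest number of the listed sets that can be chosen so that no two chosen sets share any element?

2

T7, T8 are pairwise disjoint (T7={jade,gold}; T8={cyan,rose}).
Every remaining set overlaps one of these, and no 3 of the listed sets are pairwise disjoint, so 2 is the maximum.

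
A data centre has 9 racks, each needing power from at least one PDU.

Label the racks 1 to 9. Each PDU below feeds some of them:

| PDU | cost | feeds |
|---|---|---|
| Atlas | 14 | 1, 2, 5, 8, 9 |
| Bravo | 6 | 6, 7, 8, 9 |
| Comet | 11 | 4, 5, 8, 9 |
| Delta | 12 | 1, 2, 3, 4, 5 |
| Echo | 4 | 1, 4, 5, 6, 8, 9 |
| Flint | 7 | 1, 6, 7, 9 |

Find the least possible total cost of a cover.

Bravo, Delta together cover every rack (Bravo ∪ Delta = {1, 2, 3, 4, 5, 6, 7, 8, 9}); total cost 6 + 12 = 18.
The greedy pick Echo, Bravo, Delta costs 22; no covering selection beats 18.

18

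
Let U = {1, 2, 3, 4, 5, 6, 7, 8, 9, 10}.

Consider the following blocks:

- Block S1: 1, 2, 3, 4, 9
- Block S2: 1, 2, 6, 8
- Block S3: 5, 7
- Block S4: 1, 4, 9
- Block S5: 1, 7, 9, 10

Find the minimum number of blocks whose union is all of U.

4

S1 and S2 and S3 and S5 together: S1 ∪ S2 ∪ S3 ∪ S5 = {1, 2, 3, 4, 5, 6, 7, 8, 9, 10} — every item is covered.
Only S1 contains 3, so S1 is forced; the remaining 5 items need at least 3 more blocks (each remaining block adds at most 2) — so at least 4 blocks are needed, and 4 is optimal.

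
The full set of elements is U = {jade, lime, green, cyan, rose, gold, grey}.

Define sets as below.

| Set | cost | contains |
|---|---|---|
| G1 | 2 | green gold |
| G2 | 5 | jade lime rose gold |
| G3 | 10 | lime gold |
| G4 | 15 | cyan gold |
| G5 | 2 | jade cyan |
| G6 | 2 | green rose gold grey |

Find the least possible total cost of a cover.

G2, G5, G6 together cover every element (G2 ∪ G5 ∪ G6 = {jade, lime, green, cyan, rose, gold, grey}); total cost 5 + 2 + 2 = 9.
No covering selection has total cost below 9.

9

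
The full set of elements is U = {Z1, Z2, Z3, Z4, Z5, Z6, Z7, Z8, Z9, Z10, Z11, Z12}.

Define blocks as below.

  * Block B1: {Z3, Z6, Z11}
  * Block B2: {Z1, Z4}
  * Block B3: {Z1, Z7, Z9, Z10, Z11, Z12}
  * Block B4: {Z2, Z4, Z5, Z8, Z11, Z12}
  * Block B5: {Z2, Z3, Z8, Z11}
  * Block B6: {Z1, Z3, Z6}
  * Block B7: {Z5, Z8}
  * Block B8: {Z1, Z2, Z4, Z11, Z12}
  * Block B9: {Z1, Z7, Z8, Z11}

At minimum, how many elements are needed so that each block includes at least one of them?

3

The 3 elements {Z1, Z3, Z8} hit every block.
The blocks B1, B2, B7 are pairwise disjoint, so any hitting set needs a separate element for each — at least 3. Hence 3 is optimal.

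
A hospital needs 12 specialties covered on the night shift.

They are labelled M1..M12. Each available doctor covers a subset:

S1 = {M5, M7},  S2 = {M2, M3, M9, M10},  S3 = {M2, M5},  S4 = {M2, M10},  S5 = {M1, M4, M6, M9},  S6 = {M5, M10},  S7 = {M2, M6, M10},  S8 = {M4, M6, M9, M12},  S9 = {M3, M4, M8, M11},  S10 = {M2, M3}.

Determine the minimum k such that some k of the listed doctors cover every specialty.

Take {S1, S4, S5, S8, S9}. Their union is {M1, M2, M3, M4, M5, M6, M7, M8, M9, M10, M11, M12}, which is all 12 specialties.
No 4 of the 10 doctors cover everything (all 210 combinations miss at least one specialty), so 5 is optimal.

5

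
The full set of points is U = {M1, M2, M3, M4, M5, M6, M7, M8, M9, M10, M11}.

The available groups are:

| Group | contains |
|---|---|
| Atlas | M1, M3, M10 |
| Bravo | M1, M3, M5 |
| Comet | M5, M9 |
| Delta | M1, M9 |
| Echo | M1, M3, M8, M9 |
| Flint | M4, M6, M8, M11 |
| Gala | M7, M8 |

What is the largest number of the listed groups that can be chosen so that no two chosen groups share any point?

Atlas, Comet, Flint are pairwise disjoint (Atlas={M1,M3,M10}; Comet={M5,M9}; Flint={M4,M6,M8,M11}).
Every remaining group overlaps one of these, and no 4 of the listed groups are pairwise disjoint, so 3 is the maximum.

3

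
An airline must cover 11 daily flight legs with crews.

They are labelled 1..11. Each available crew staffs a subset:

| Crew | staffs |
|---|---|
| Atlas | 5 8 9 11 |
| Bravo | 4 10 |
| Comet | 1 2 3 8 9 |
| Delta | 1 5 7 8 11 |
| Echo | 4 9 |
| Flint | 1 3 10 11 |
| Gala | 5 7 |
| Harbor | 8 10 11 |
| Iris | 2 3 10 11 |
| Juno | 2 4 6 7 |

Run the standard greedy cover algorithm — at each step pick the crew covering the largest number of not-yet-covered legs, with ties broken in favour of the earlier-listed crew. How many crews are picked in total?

4

Greedy: pick Comet (covers 5 new) → pick Delta (covers 3 new) → pick Bravo (covers 2 new) → pick Juno (covers 1 new). Total picks: 4.
(The true minimum cover uses only 3 crews, so greedy is not optimal here.)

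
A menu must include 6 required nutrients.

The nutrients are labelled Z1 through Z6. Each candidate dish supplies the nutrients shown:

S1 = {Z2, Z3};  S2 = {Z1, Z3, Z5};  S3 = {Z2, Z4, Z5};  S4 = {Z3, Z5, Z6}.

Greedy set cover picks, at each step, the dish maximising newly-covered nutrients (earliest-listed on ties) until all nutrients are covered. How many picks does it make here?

Greedy: pick S2 (covers 3 new) → pick S3 (covers 2 new) → pick S4 (covers 1 new). Total picks: 3.

3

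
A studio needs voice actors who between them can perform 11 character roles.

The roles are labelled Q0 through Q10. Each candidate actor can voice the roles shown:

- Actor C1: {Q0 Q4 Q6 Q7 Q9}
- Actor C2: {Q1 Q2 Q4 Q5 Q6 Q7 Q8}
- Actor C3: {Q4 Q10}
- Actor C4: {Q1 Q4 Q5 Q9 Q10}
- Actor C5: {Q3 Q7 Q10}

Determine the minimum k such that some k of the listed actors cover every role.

3

Take {C1, C2, C5}. Their union is {Q0, Q1, Q2, Q3, Q4, Q5, Q6, Q7, Q8, Q9, Q10}, which is all 11 roles.
Only C1 contains Q0, so C1 is forced; the remaining 6 roles need at least 2 more actors (each remaining actor adds at most 4) — so at least 3 actors are needed, and 3 is optimal.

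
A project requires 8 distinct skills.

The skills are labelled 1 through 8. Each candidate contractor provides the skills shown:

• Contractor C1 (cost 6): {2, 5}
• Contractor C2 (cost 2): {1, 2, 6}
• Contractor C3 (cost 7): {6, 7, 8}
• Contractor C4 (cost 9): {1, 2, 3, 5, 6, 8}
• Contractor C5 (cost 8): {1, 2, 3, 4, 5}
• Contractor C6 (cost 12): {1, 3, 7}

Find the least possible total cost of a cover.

15

C3, C5 together cover every skill (C3 ∪ C5 = {1, 2, 3, 4, 5, 6, 7, 8}); total cost 7 + 8 = 15.
The greedy pick C2, C5, C3 costs 17; no covering selection beats 15.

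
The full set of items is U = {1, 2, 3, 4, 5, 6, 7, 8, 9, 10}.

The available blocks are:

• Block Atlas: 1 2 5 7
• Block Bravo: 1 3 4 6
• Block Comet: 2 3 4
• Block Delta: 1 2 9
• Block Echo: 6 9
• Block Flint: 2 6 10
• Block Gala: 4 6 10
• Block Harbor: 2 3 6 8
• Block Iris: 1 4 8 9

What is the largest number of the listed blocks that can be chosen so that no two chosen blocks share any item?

Delta, Gala are pairwise disjoint (Delta={1,2,9}; Gala={4,6,10}).
Every remaining block overlaps one of these, and no 3 of the listed blocks are pairwise disjoint, so 2 is the maximum.

2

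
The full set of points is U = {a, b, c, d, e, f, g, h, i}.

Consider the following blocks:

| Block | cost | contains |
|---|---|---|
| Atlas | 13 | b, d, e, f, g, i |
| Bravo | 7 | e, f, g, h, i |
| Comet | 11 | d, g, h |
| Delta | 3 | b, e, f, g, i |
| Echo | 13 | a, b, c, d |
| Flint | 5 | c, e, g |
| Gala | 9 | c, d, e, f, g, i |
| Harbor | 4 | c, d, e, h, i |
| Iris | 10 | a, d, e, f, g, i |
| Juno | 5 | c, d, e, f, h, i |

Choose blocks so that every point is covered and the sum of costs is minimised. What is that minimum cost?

Delta, Harbor, Iris together cover every point (Delta ∪ Harbor ∪ Iris = {a, b, c, d, e, f, g, h, i}); total cost 3 + 4 + 10 = 17.
No covering selection has total cost below 17.

17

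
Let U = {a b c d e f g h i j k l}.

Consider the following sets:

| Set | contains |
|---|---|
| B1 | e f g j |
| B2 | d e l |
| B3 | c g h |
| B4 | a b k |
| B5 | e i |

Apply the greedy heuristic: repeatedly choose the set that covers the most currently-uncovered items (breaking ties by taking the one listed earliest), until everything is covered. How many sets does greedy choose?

5

Greedy: pick B1 (covers 4 new) → pick B4 (covers 3 new) → pick B2 (covers 2 new) → pick B3 (covers 2 new) → pick B5 (covers 1 new). Total picks: 5.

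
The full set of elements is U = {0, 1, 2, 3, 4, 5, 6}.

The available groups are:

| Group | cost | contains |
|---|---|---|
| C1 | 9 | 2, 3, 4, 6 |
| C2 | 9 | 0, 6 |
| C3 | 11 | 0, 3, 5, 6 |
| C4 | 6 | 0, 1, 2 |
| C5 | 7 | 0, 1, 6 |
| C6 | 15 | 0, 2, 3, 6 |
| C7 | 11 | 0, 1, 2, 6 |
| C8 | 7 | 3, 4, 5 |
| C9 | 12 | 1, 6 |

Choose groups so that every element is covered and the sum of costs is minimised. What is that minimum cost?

18

C7, C8 together cover every element (C7 ∪ C8 = {0, 1, 2, 3, 4, 5, 6}); total cost 11 + 7 = 18.
The greedy pick C4, C8, C5 costs 20; no covering selection beats 18.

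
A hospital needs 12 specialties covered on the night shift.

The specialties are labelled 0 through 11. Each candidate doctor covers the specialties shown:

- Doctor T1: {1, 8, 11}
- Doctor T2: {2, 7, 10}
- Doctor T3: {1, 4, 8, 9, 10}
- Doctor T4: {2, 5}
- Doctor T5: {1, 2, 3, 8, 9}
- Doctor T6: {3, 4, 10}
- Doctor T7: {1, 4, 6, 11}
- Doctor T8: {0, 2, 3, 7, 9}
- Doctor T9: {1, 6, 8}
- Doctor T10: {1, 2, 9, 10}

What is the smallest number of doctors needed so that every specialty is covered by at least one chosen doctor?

Take {T3, T4, T7, T8}. Their union is {0, 1, 2, 3, 4, 5, 6, 7, 8, 9, 10, 11}, which is all 12 specialties.
No 3 of the 10 doctors cover everything (all 120 combinations miss at least one specialty), so 4 is optimal.

4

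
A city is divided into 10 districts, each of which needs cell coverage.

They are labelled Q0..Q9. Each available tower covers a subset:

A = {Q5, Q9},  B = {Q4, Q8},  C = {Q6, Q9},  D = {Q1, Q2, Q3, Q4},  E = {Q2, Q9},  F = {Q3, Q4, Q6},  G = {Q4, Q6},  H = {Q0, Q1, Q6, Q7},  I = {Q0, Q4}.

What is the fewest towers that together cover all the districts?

4

Take {A, B, D, H}. Their union is {Q0, Q1, Q2, Q3, Q4, Q5, Q6, Q7, Q8, Q9}, which is all 10 districts.
No 3 of the 9 towers cover everything (all 84 combinations miss at least one district), so 4 is optimal.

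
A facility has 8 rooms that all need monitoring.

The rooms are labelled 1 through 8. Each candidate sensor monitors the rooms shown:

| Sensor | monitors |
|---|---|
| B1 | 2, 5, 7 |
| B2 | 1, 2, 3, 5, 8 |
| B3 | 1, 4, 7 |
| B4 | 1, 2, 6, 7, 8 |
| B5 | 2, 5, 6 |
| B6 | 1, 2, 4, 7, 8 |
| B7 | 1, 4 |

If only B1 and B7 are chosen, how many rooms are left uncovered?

Union of B1, B7 = {1, 2, 4, 5, 7}.
Not covered: 3, 6, 8 — 3 rooms.

3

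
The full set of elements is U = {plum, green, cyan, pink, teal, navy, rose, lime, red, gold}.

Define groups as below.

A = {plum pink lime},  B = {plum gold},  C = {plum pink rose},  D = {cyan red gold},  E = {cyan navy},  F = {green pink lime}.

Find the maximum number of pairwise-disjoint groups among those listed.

B, E, F are pairwise disjoint (B={plum,gold}; E={cyan,navy}; F={green,pink,lime}).
Every remaining group overlaps one of these, and no 4 of the listed groups are pairwise disjoint, so 3 is the maximum.

3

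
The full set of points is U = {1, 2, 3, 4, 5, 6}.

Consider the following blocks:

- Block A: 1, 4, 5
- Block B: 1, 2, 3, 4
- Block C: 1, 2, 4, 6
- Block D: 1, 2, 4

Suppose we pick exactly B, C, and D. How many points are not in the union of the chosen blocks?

1

Union of B, C, D = {1, 2, 3, 4, 6}.
Not covered: 5 — 1 point.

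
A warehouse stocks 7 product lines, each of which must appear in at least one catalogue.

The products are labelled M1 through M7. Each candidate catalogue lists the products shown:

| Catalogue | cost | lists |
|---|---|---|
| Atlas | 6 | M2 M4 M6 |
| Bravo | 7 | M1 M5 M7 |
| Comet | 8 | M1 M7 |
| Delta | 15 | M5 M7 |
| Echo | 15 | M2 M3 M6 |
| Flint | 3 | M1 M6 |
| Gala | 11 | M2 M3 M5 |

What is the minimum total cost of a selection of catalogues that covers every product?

Atlas, Bravo, Gala together cover every product (Atlas ∪ Bravo ∪ Gala = {M1, M2, M3, M4, M5, M6, M7}); total cost 6 + 7 + 11 = 24.
The greedy pick Flint, Atlas, Bravo, Gala costs 27; no covering selection beats 24.

24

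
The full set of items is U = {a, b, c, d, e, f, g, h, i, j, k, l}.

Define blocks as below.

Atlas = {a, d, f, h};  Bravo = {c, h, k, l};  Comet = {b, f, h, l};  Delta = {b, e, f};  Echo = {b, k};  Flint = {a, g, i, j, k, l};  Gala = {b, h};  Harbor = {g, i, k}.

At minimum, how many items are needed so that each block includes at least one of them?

Take T = {f, h, k}. Each listed block contains at least one of these, so T is a hitting set of size 3.
No choice of 2 items meets every block, so 3 is the minimum.

3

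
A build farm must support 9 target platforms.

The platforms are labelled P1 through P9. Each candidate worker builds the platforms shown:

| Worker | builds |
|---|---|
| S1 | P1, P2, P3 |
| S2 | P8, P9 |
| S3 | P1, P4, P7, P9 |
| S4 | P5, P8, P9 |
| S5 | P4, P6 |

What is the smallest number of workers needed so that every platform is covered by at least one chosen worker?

4

Take {S1, S3, S4, S5}. Their union is {P1, P2, P3, P4, P5, P6, P7, P8, P9}, which is all 9 platforms.
Only S5 contains P6, so S5 is forced; the remaining 7 platforms need at least 3 more workers (each remaining worker adds at most 3) — so at least 4 workers are needed, and 4 is optimal.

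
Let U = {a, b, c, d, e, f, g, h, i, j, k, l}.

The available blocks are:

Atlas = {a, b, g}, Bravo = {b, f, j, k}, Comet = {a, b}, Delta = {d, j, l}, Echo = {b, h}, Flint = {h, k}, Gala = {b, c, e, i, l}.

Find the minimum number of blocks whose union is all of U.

Atlas and Bravo and Delta and Echo and Gala together: Atlas ∪ Bravo ∪ Delta ∪ Echo ∪ Gala = {a, b, c, d, e, f, g, h, i, j, k, l} — every element is covered.
No 4 of the 7 blocks cover everything (all 35 combinations miss at least one element), so 5 is optimal.

5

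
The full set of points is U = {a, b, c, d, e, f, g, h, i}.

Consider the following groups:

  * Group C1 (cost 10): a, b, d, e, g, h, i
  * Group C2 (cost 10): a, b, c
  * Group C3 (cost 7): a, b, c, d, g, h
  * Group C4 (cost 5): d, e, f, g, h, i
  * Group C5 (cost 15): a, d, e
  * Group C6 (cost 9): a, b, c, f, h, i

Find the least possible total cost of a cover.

C3, C4 together cover every point (C3 ∪ C4 = {a, b, c, d, e, f, g, h, i}); total cost 7 + 5 = 12.
No covering selection has total cost below 12.

12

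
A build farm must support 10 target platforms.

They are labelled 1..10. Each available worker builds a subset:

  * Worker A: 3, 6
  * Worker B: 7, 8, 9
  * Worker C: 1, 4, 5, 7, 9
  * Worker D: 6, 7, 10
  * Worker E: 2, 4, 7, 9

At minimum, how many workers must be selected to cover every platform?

5

A and B and C and D and E together: A ∪ B ∪ C ∪ D ∪ E = {1, 2, 3, 4, 5, 6, 7, 8, 9, 10} — every platform is covered.
No 4 of the 5 workers cover everything (all 5 combinations miss at least one platform), so 5 is optimal.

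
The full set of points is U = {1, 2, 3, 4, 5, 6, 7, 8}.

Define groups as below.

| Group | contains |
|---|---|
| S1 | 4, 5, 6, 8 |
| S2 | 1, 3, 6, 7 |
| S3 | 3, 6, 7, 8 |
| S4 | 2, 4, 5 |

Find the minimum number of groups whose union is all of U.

S1 and S2 and S4 together: S1 ∪ S2 ∪ S4 = {1, 2, 3, 4, 5, 6, 7, 8} — every point is covered.
Only S2 contains 1, so S2 is forced; the remaining 4 points need at least 2 more groups (each remaining group adds at most 3) — so at least 3 groups are needed, and 3 is optimal.

3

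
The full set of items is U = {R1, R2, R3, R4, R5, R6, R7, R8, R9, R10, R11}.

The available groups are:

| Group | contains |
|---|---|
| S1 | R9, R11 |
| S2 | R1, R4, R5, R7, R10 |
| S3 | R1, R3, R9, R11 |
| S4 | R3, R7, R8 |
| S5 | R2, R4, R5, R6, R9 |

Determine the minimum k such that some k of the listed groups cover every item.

S1, S2, S4, and S5 cover everything between them: the union {R1, R2, R3, R4, R5, R6, R7, R8, R9, R10, R11} is all of U.
No 3 of the 5 groups cover everything (all 10 combinations miss at least one item), so 4 is optimal.

4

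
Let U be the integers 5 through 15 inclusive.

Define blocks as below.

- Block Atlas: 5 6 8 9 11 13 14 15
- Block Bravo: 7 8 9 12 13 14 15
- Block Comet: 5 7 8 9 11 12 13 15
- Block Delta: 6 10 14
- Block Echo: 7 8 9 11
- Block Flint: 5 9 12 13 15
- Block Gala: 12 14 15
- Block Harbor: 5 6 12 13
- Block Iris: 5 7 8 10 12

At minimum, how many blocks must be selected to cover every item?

Take {Atlas, Iris}. Their union is {5, 6, 7, 8, 9, 10, 11, 12, 13, 14, 15}, which is all 11 items.
No single block has all 11 items (the largest, Atlas, has 8), so 2 is optimal.

2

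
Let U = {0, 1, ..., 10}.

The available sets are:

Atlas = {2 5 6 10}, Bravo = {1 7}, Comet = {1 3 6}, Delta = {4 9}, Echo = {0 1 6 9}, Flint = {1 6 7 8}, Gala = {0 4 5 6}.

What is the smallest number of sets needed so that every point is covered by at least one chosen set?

5

Take {Atlas, Comet, Delta, Flint, Gala}. Their union is {0, 1, 2, 3, 4, 5, 6, 7, 8, 9, 10}, which is all 11 points.
No 4 of the 7 sets cover everything (all 35 combinations miss at least one point), so 5 is optimal.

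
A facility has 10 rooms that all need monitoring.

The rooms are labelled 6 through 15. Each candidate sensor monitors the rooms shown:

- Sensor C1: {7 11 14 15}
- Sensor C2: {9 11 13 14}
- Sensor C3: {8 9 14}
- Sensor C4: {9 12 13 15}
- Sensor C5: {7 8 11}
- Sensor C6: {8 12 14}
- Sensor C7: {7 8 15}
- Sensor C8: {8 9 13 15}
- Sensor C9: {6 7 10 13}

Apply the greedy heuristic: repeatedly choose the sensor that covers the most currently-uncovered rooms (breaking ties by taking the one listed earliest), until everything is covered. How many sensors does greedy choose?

Greedy: pick C1 (covers 4 new) → pick C4 (covers 3 new) → pick C9 (covers 2 new) → pick C3 (covers 1 new). Total picks: 4.

4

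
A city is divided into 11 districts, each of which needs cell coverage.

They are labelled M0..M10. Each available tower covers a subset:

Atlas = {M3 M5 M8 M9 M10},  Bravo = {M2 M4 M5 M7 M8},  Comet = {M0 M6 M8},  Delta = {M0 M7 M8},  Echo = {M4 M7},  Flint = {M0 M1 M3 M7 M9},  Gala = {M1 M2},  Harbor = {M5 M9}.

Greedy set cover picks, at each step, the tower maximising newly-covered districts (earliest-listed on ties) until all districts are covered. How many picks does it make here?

4

Greedy: pick Atlas (covers 5 new) → pick Bravo (covers 3 new) → pick Comet (covers 2 new) → pick Flint (covers 1 new). Total picks: 4.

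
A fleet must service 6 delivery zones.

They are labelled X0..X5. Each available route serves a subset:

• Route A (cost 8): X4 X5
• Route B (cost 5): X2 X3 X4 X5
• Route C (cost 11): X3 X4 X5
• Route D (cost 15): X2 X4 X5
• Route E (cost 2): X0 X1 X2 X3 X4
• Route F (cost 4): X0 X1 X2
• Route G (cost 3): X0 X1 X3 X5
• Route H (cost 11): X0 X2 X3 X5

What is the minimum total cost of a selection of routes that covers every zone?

5

E, G together cover every zone (E ∪ G = {X0, X1, X2, X3, X4, X5}); total cost 2 + 3 = 5.
No covering selection has total cost below 5.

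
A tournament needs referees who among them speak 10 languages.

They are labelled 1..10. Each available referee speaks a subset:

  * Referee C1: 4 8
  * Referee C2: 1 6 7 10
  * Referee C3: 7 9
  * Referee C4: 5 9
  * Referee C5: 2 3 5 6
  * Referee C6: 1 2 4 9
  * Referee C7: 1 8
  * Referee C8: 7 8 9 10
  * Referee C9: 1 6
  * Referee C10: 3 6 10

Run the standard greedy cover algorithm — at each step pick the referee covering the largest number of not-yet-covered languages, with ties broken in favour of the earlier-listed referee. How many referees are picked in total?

4

Greedy: pick C2 (covers 4 new) → pick C5 (covers 3 new) → pick C1 (covers 2 new) → pick C3 (covers 1 new). Total picks: 4.
(The true minimum cover uses only 3 referees, so greedy is not optimal here.)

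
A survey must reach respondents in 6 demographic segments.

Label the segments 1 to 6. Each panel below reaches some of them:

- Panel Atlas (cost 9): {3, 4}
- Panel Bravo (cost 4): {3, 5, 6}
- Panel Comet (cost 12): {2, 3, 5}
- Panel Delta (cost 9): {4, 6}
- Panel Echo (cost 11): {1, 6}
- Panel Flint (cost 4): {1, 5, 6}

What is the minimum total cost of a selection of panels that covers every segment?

Comet, Delta, Flint together cover every segment (Comet ∪ Delta ∪ Flint = {1, 2, 3, 4, 5, 6}); total cost 12 + 9 + 4 = 25.
The greedy pick Bravo, Flint, Atlas, Comet costs 29; no covering selection beats 25.

25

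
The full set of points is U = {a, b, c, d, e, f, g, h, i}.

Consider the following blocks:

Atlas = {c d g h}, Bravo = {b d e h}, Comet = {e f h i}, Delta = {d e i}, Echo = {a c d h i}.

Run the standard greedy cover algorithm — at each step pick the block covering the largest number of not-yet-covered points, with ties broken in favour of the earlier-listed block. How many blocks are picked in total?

Greedy: pick Echo (covers 5 new) → pick Bravo (covers 2 new) → pick Atlas (covers 1 new) → pick Comet (covers 1 new). Total picks: 4.

4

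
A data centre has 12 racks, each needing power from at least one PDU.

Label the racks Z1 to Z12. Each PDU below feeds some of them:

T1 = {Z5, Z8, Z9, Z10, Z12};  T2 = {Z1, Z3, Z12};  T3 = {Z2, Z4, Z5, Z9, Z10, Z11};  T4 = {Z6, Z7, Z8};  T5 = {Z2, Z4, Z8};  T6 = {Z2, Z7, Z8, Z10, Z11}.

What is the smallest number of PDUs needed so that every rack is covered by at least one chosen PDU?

T2 and T3 and T4 together: T2 ∪ T3 ∪ T4 = {Z1, Z2, Z3, Z4, Z5, Z6, Z7, Z8, Z9, Z10, Z11, Z12} — every rack is covered.
Only T2 contains Z1, so T2 is forced; the remaining 9 racks need at least 2 more PDUs (each remaining PDU adds at most 6) — so at least 3 PDUs are needed, and 3 is optimal.

3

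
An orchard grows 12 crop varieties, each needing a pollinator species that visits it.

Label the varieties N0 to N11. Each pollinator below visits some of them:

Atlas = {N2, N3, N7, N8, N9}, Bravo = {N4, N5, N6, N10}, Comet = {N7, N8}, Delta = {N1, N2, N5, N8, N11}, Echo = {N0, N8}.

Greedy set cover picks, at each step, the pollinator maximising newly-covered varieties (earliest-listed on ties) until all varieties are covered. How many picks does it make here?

Greedy: pick Atlas (covers 5 new) → pick Bravo (covers 4 new) → pick Delta (covers 2 new) → pick Echo (covers 1 new). Total picks: 4.

4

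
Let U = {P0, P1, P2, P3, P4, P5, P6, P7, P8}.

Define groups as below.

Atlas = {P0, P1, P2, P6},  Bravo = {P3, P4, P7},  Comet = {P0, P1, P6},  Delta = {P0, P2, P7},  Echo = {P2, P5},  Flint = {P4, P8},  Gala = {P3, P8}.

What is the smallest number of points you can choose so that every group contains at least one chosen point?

Take H = {P0, P3, P5, P8}. Each listed group contains at least one of these, so H is a hitting set of size 4.
No choice of 3 points meets every group, so 4 is the minimum.

4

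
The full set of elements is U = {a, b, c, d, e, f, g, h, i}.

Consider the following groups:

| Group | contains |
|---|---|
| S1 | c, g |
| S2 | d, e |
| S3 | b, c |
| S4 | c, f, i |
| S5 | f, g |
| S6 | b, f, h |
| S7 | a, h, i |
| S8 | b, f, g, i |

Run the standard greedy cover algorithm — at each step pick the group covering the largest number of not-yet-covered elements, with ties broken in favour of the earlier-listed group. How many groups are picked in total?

Greedy: pick S8 (covers 4 new) → pick S2 (covers 2 new) → pick S7 (covers 2 new) → pick S1 (covers 1 new). Total picks: 4.

4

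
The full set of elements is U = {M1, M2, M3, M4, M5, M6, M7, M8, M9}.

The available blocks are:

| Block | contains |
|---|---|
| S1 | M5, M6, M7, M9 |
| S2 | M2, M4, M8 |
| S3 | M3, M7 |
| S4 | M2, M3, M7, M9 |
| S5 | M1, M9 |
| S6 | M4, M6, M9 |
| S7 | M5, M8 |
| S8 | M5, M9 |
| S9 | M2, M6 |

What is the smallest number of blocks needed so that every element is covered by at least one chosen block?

S1, S2, S4, and S5 cover everything between them: the union {M1, M2, M3, M4, M5, M6, M7, M8, M9} is all of U.
Only S5 contains M1, so S5 is forced; the remaining 7 elements need at least 3 more blocks (each remaining block adds at most 3) — so at least 4 blocks are needed, and 4 is optimal.

4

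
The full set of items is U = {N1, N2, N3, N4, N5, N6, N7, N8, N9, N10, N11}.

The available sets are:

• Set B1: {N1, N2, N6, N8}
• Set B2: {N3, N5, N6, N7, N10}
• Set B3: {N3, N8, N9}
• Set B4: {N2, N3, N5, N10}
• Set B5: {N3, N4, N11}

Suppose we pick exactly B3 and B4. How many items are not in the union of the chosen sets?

Union of B3, B4 = {N2, N3, N5, N8, N9, N10}.
Not covered: N1, N4, N6, N7, N11 — 5 items.

5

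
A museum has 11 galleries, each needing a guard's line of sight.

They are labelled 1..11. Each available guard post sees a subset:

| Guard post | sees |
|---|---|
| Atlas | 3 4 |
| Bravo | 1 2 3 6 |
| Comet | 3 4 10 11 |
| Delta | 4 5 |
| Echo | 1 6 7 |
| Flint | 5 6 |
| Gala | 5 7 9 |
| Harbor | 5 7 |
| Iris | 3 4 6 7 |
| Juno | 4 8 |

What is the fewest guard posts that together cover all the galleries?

Bravo and Comet and Gala and Juno together: Bravo ∪ Comet ∪ Gala ∪ Juno = {1, 2, 3, 4, 5, 6, 7, 8, 9, 10, 11} — every gallery is covered.
Only Bravo contains 2, so Bravo is forced; the remaining 7 galleries need at least 3 more guard posts (each remaining guard post adds at most 3) — so at least 4 guard posts are needed, and 4 is optimal.

4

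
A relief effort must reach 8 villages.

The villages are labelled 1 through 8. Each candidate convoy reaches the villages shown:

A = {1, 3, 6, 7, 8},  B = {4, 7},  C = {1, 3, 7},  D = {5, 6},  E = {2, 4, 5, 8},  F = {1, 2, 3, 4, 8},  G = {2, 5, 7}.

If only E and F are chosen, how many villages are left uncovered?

2

Union of E, F = {1, 2, 3, 4, 5, 8}.
Not covered: 6, 7 — 2 villages.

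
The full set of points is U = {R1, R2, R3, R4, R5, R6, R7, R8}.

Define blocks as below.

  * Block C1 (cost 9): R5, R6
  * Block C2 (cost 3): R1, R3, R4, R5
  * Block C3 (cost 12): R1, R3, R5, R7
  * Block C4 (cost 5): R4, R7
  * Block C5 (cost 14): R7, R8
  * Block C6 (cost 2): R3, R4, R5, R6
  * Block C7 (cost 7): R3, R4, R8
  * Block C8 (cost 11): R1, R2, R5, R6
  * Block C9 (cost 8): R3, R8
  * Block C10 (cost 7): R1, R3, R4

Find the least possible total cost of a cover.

C4, C7, C8 together cover every point (C4 ∪ C7 ∪ C8 = {R1, R2, R3, R4, R5, R6, R7, R8}); total cost 5 + 7 + 11 = 23.
The greedy pick C6, C2, C4, C7, C8 costs 28; no covering selection beats 23.

23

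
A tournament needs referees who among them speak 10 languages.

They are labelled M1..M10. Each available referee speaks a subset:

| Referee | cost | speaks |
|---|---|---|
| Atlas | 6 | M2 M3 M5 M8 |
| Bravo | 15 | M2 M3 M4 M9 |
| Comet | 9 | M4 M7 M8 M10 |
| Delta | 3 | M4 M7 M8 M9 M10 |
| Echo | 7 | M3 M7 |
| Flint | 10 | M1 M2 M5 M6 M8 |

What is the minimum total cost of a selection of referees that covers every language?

Atlas, Delta, Flint together cover every language (Atlas ∪ Delta ∪ Flint = {M1, M2, M3, M4, M5, M6, M7, M8, M9, M10}); total cost 6 + 3 + 10 = 19.
No covering selection has total cost below 19.

19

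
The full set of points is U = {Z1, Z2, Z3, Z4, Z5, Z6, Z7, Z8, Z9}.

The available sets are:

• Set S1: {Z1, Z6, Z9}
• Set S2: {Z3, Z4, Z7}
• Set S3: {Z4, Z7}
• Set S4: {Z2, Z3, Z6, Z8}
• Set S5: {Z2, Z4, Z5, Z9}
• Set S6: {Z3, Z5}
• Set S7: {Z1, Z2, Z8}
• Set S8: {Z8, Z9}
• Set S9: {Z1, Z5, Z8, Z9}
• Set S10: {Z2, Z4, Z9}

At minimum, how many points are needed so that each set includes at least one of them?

4

Take H = {Z1, Z3, Z4, Z8}. Each listed set contains at least one of these, so H is a hitting set of size 4.
No choice of 3 points meets every set, so 4 is the minimum.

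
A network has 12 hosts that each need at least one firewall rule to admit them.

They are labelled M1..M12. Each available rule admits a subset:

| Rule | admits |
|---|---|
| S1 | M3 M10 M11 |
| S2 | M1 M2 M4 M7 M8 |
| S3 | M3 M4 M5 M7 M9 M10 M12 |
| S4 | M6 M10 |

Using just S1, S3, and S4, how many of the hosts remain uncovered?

Union of S1, S3, S4 = {M3, M4, M5, M6, M7, M9, M10, M11, M12}.
Not covered: M1, M2, M8 — 3 hosts.

3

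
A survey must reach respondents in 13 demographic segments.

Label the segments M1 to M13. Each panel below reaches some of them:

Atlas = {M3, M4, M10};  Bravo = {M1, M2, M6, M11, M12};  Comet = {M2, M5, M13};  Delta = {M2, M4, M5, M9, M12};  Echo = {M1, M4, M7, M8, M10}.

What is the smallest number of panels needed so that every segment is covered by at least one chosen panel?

5

Take {Atlas, Bravo, Comet, Delta, Echo}. Their union is {M1, M2, M3, M4, M5, M6, M7, M8, M9, M10, M11, M12, M13}, which is all 13 segments.
No 4 of the 5 panels cover everything (all 5 combinations miss at least one segment), so 5 is optimal.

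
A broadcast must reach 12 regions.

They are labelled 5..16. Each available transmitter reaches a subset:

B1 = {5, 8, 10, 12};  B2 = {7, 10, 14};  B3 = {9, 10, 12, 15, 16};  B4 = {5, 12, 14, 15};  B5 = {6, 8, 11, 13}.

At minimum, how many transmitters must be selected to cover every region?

4

Take {B1, B2, B3, B5}. Their union is {5, 6, 7, 8, 9, 10, 11, 12, 13, 14, 15, 16}, which is all 12 regions.
Only B2 contains 7, so B2 is forced; the remaining 9 regions need at least 3 more transmitters (each remaining transmitter adds at most 4) — so at least 4 transmitters are needed, and 4 is optimal.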